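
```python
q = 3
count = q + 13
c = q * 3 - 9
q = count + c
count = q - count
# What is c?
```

Answer: 0

Derivation:
Trace (tracking c):
q = 3  # -> q = 3
count = q + 13  # -> count = 16
c = q * 3 - 9  # -> c = 0
q = count + c  # -> q = 16
count = q - count  # -> count = 0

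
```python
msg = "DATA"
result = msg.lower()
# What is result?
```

Answer: 'data'

Derivation:
Trace (tracking result):
msg = 'DATA'  # -> msg = 'DATA'
result = msg.lower()  # -> result = 'data'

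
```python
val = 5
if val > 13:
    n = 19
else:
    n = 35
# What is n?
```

Answer: 35

Derivation:
Trace (tracking n):
val = 5  # -> val = 5
if val > 13:  # condition is False
else:
    n = 35  # -> n = 35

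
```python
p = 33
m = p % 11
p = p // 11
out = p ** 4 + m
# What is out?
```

Trace (tracking out):
p = 33  # -> p = 33
m = p % 11  # -> m = 0
p = p // 11  # -> p = 3
out = p ** 4 + m  # -> out = 81

Answer: 81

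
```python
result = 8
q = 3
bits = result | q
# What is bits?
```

Trace (tracking bits):
result = 8  # -> result = 8
q = 3  # -> q = 3
bits = result | q  # -> bits = 11

Answer: 11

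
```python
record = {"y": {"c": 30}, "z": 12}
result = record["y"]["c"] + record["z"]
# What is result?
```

Answer: 42

Derivation:
Trace (tracking result):
record = {'y': {'c': 30}, 'z': 12}  # -> record = {'y': {'c': 30}, 'z': 12}
result = record['y']['c'] + record['z']  # -> result = 42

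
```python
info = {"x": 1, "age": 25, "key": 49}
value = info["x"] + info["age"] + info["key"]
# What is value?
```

Answer: 75

Derivation:
Trace (tracking value):
info = {'x': 1, 'age': 25, 'key': 49}  # -> info = {'x': 1, 'age': 25, 'key': 49}
value = info['x'] + info['age'] + info['key']  # -> value = 75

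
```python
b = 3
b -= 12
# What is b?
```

Answer: -9

Derivation:
Trace (tracking b):
b = 3  # -> b = 3
b -= 12  # -> b = -9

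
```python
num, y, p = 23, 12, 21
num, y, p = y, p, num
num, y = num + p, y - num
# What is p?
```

Trace (tracking p):
num, y, p = (23, 12, 21)  # -> num = 23, y = 12, p = 21
num, y, p = (y, p, num)  # -> num = 12, y = 21, p = 23
num, y = (num + p, y - num)  # -> num = 35, y = 9

Answer: 23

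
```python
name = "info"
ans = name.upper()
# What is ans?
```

Answer: 'INFO'

Derivation:
Trace (tracking ans):
name = 'info'  # -> name = 'info'
ans = name.upper()  # -> ans = 'INFO'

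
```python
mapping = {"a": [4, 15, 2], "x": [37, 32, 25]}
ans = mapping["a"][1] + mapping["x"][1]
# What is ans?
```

Answer: 47

Derivation:
Trace (tracking ans):
mapping = {'a': [4, 15, 2], 'x': [37, 32, 25]}  # -> mapping = {'a': [4, 15, 2], 'x': [37, 32, 25]}
ans = mapping['a'][1] + mapping['x'][1]  # -> ans = 47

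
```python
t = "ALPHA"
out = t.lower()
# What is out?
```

Trace (tracking out):
t = 'ALPHA'  # -> t = 'ALPHA'
out = t.lower()  # -> out = 'alpha'

Answer: 'alpha'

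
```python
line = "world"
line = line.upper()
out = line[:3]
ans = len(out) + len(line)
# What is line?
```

Answer: 'WORLD'

Derivation:
Trace (tracking line):
line = 'world'  # -> line = 'world'
line = line.upper()  # -> line = 'WORLD'
out = line[:3]  # -> out = 'WOR'
ans = len(out) + len(line)  # -> ans = 8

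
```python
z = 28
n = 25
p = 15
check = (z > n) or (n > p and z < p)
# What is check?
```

Trace (tracking check):
z = 28  # -> z = 28
n = 25  # -> n = 25
p = 15  # -> p = 15
check = z > n or (n > p and z < p)  # -> check = True

Answer: True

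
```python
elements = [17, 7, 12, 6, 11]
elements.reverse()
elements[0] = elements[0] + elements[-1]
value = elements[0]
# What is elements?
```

Answer: [28, 6, 12, 7, 17]

Derivation:
Trace (tracking elements):
elements = [17, 7, 12, 6, 11]  # -> elements = [17, 7, 12, 6, 11]
elements.reverse()  # -> elements = [11, 6, 12, 7, 17]
elements[0] = elements[0] + elements[-1]  # -> elements = [28, 6, 12, 7, 17]
value = elements[0]  # -> value = 28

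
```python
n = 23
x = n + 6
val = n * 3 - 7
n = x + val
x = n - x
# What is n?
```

Trace (tracking n):
n = 23  # -> n = 23
x = n + 6  # -> x = 29
val = n * 3 - 7  # -> val = 62
n = x + val  # -> n = 91
x = n - x  # -> x = 62

Answer: 91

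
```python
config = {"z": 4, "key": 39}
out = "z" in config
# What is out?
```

Trace (tracking out):
config = {'z': 4, 'key': 39}  # -> config = {'z': 4, 'key': 39}
out = 'z' in config  # -> out = True

Answer: True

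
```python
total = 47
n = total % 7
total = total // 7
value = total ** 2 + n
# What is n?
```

Trace (tracking n):
total = 47  # -> total = 47
n = total % 7  # -> n = 5
total = total // 7  # -> total = 6
value = total ** 2 + n  # -> value = 41

Answer: 5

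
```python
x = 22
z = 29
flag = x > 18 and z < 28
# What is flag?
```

Answer: False

Derivation:
Trace (tracking flag):
x = 22  # -> x = 22
z = 29  # -> z = 29
flag = x > 18 and z < 28  # -> flag = False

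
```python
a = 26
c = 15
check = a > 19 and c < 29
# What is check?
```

Answer: True

Derivation:
Trace (tracking check):
a = 26  # -> a = 26
c = 15  # -> c = 15
check = a > 19 and c < 29  # -> check = True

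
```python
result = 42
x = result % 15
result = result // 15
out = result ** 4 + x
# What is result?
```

Trace (tracking result):
result = 42  # -> result = 42
x = result % 15  # -> x = 12
result = result // 15  # -> result = 2
out = result ** 4 + x  # -> out = 28

Answer: 2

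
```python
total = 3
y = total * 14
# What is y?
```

Trace (tracking y):
total = 3  # -> total = 3
y = total * 14  # -> y = 42

Answer: 42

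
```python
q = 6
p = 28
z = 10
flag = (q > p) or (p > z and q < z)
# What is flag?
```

Trace (tracking flag):
q = 6  # -> q = 6
p = 28  # -> p = 28
z = 10  # -> z = 10
flag = q > p or (p > z and q < z)  # -> flag = True

Answer: True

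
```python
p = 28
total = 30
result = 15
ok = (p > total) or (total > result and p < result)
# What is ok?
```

Trace (tracking ok):
p = 28  # -> p = 28
total = 30  # -> total = 30
result = 15  # -> result = 15
ok = p > total or (total > result and p < result)  # -> ok = False

Answer: False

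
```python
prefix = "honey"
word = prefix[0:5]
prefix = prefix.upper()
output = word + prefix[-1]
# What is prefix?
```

Trace (tracking prefix):
prefix = 'honey'  # -> prefix = 'honey'
word = prefix[0:5]  # -> word = 'honey'
prefix = prefix.upper()  # -> prefix = 'HONEY'
output = word + prefix[-1]  # -> output = 'honeyY'

Answer: 'HONEY'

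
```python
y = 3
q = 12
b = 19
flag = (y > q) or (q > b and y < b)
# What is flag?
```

Trace (tracking flag):
y = 3  # -> y = 3
q = 12  # -> q = 12
b = 19  # -> b = 19
flag = y > q or (q > b and y < b)  # -> flag = False

Answer: False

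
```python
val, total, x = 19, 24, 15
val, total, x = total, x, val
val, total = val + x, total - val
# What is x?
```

Answer: 19

Derivation:
Trace (tracking x):
val, total, x = (19, 24, 15)  # -> val = 19, total = 24, x = 15
val, total, x = (total, x, val)  # -> val = 24, total = 15, x = 19
val, total = (val + x, total - val)  # -> val = 43, total = -9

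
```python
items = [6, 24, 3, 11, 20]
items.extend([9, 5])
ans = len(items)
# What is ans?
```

Trace (tracking ans):
items = [6, 24, 3, 11, 20]  # -> items = [6, 24, 3, 11, 20]
items.extend([9, 5])  # -> items = [6, 24, 3, 11, 20, 9, 5]
ans = len(items)  # -> ans = 7

Answer: 7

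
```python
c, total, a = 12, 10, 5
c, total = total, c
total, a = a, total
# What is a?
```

Trace (tracking a):
c, total, a = (12, 10, 5)  # -> c = 12, total = 10, a = 5
c, total = (total, c)  # -> c = 10, total = 12
total, a = (a, total)  # -> total = 5, a = 12

Answer: 12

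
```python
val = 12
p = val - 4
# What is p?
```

Trace (tracking p):
val = 12  # -> val = 12
p = val - 4  # -> p = 8

Answer: 8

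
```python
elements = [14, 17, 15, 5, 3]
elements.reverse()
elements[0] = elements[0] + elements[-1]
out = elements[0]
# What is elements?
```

Trace (tracking elements):
elements = [14, 17, 15, 5, 3]  # -> elements = [14, 17, 15, 5, 3]
elements.reverse()  # -> elements = [3, 5, 15, 17, 14]
elements[0] = elements[0] + elements[-1]  # -> elements = [17, 5, 15, 17, 14]
out = elements[0]  # -> out = 17

Answer: [17, 5, 15, 17, 14]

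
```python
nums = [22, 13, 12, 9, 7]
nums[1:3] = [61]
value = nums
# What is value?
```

Answer: [22, 61, 9, 7]

Derivation:
Trace (tracking value):
nums = [22, 13, 12, 9, 7]  # -> nums = [22, 13, 12, 9, 7]
nums[1:3] = [61]  # -> nums = [22, 61, 9, 7]
value = nums  # -> value = [22, 61, 9, 7]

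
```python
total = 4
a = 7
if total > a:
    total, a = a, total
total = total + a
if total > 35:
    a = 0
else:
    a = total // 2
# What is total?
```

Trace (tracking total):
total = 4  # -> total = 4
a = 7  # -> a = 7
if total > a:  # condition is False
total = total + a  # -> total = 11
if total > 35:  # condition is False
else:
    a = total // 2  # -> a = 5

Answer: 11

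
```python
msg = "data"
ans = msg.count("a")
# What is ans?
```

Answer: 2

Derivation:
Trace (tracking ans):
msg = 'data'  # -> msg = 'data'
ans = msg.count('a')  # -> ans = 2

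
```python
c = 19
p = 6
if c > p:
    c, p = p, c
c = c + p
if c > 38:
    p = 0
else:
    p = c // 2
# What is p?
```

Answer: 12

Derivation:
Trace (tracking p):
c = 19  # -> c = 19
p = 6  # -> p = 6
if c > p:  # condition is True
    c, p = (p, c)  # -> c = 6, p = 19
c = c + p  # -> c = 25
if c > 38:  # condition is False
else:
    p = c // 2  # -> p = 12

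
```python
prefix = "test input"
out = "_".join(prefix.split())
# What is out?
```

Trace (tracking out):
prefix = 'test input'  # -> prefix = 'test input'
out = '_'.join(prefix.split())  # -> out = 'test_input'

Answer: 'test_input'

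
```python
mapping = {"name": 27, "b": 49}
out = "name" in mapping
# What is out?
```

Answer: True

Derivation:
Trace (tracking out):
mapping = {'name': 27, 'b': 49}  # -> mapping = {'name': 27, 'b': 49}
out = 'name' in mapping  # -> out = True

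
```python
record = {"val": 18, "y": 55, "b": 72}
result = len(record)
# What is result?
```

Trace (tracking result):
record = {'val': 18, 'y': 55, 'b': 72}  # -> record = {'val': 18, 'y': 55, 'b': 72}
result = len(record)  # -> result = 3

Answer: 3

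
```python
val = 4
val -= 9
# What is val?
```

Answer: -5

Derivation:
Trace (tracking val):
val = 4  # -> val = 4
val -= 9  # -> val = -5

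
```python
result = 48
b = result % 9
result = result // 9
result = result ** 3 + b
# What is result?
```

Answer: 128

Derivation:
Trace (tracking result):
result = 48  # -> result = 48
b = result % 9  # -> b = 3
result = result // 9  # -> result = 5
result = result ** 3 + b  # -> result = 128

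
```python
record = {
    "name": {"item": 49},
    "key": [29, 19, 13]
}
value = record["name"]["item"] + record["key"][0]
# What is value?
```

Answer: 78

Derivation:
Trace (tracking value):
record = {'name': {'item': 49}, 'key': [29, 19, 13]}  # -> record = {'name': {'item': 49}, 'key': [29, 19, 13]}
value = record['name']['item'] + record['key'][0]  # -> value = 78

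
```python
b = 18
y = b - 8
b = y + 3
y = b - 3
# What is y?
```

Trace (tracking y):
b = 18  # -> b = 18
y = b - 8  # -> y = 10
b = y + 3  # -> b = 13
y = b - 3  # -> y = 10

Answer: 10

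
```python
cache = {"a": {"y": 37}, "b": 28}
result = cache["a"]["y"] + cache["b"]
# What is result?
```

Answer: 65

Derivation:
Trace (tracking result):
cache = {'a': {'y': 37}, 'b': 28}  # -> cache = {'a': {'y': 37}, 'b': 28}
result = cache['a']['y'] + cache['b']  # -> result = 65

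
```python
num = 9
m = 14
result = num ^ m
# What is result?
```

Answer: 7

Derivation:
Trace (tracking result):
num = 9  # -> num = 9
m = 14  # -> m = 14
result = num ^ m  # -> result = 7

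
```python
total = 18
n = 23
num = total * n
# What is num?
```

Answer: 414

Derivation:
Trace (tracking num):
total = 18  # -> total = 18
n = 23  # -> n = 23
num = total * n  # -> num = 414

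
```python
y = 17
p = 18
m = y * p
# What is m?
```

Answer: 306

Derivation:
Trace (tracking m):
y = 17  # -> y = 17
p = 18  # -> p = 18
m = y * p  # -> m = 306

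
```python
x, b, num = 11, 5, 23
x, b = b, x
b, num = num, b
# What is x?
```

Answer: 5

Derivation:
Trace (tracking x):
x, b, num = (11, 5, 23)  # -> x = 11, b = 5, num = 23
x, b = (b, x)  # -> x = 5, b = 11
b, num = (num, b)  # -> b = 23, num = 11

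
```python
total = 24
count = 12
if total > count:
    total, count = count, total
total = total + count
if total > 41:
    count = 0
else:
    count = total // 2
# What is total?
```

Answer: 36

Derivation:
Trace (tracking total):
total = 24  # -> total = 24
count = 12  # -> count = 12
if total > count:  # condition is True
    total, count = (count, total)  # -> total = 12, count = 24
total = total + count  # -> total = 36
if total > 41:  # condition is False
else:
    count = total // 2  # -> count = 18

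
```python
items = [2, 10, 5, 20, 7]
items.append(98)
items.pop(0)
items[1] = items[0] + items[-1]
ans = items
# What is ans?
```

Trace (tracking ans):
items = [2, 10, 5, 20, 7]  # -> items = [2, 10, 5, 20, 7]
items.append(98)  # -> items = [2, 10, 5, 20, 7, 98]
items.pop(0)  # -> items = [10, 5, 20, 7, 98]
items[1] = items[0] + items[-1]  # -> items = [10, 108, 20, 7, 98]
ans = items  # -> ans = [10, 108, 20, 7, 98]

Answer: [10, 108, 20, 7, 98]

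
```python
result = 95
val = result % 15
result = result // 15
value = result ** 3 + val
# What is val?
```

Trace (tracking val):
result = 95  # -> result = 95
val = result % 15  # -> val = 5
result = result // 15  # -> result = 6
value = result ** 3 + val  # -> value = 221

Answer: 5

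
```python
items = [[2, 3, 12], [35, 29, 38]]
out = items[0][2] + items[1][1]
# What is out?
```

Trace (tracking out):
items = [[2, 3, 12], [35, 29, 38]]  # -> items = [[2, 3, 12], [35, 29, 38]]
out = items[0][2] + items[1][1]  # -> out = 41

Answer: 41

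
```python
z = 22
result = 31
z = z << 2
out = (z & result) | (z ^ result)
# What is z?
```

Trace (tracking z):
z = 22  # -> z = 22
result = 31  # -> result = 31
z = z << 2  # -> z = 88
out = z & result | z ^ result  # -> out = 95

Answer: 88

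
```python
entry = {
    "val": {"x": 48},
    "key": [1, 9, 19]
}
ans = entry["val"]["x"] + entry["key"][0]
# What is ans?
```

Answer: 49

Derivation:
Trace (tracking ans):
entry = {'val': {'x': 48}, 'key': [1, 9, 19]}  # -> entry = {'val': {'x': 48}, 'key': [1, 9, 19]}
ans = entry['val']['x'] + entry['key'][0]  # -> ans = 49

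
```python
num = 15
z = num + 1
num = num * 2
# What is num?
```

Answer: 30

Derivation:
Trace (tracking num):
num = 15  # -> num = 15
z = num + 1  # -> z = 16
num = num * 2  # -> num = 30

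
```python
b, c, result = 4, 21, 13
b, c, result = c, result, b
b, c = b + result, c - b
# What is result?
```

Trace (tracking result):
b, c, result = (4, 21, 13)  # -> b = 4, c = 21, result = 13
b, c, result = (c, result, b)  # -> b = 21, c = 13, result = 4
b, c = (b + result, c - b)  # -> b = 25, c = -8

Answer: 4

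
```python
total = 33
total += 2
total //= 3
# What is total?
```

Trace (tracking total):
total = 33  # -> total = 33
total += 2  # -> total = 35
total //= 3  # -> total = 11

Answer: 11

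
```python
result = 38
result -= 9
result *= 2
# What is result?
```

Answer: 58

Derivation:
Trace (tracking result):
result = 38  # -> result = 38
result -= 9  # -> result = 29
result *= 2  # -> result = 58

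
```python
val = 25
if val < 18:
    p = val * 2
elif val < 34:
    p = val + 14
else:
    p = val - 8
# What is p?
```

Answer: 39

Derivation:
Trace (tracking p):
val = 25  # -> val = 25
if val < 18:  # condition is False
elif val < 34:  # condition is True
    p = val + 14  # -> p = 39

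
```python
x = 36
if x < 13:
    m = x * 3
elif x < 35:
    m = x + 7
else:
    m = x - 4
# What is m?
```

Trace (tracking m):
x = 36  # -> x = 36
if x < 13:  # condition is False
elif x < 35:  # condition is False
else:
    m = x - 4  # -> m = 32

Answer: 32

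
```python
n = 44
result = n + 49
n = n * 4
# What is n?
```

Answer: 176

Derivation:
Trace (tracking n):
n = 44  # -> n = 44
result = n + 49  # -> result = 93
n = n * 4  # -> n = 176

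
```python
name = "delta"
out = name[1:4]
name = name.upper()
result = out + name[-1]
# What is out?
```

Trace (tracking out):
name = 'delta'  # -> name = 'delta'
out = name[1:4]  # -> out = 'elt'
name = name.upper()  # -> name = 'DELTA'
result = out + name[-1]  # -> result = 'eltA'

Answer: 'elt'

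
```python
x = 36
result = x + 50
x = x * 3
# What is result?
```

Trace (tracking result):
x = 36  # -> x = 36
result = x + 50  # -> result = 86
x = x * 3  # -> x = 108

Answer: 86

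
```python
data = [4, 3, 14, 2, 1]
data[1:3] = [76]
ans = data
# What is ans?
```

Trace (tracking ans):
data = [4, 3, 14, 2, 1]  # -> data = [4, 3, 14, 2, 1]
data[1:3] = [76]  # -> data = [4, 76, 2, 1]
ans = data  # -> ans = [4, 76, 2, 1]

Answer: [4, 76, 2, 1]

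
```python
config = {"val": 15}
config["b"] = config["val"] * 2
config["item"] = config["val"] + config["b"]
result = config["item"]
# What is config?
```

Answer: {'val': 15, 'b': 30, 'item': 45}

Derivation:
Trace (tracking config):
config = {'val': 15}  # -> config = {'val': 15}
config['b'] = config['val'] * 2  # -> config = {'val': 15, 'b': 30}
config['item'] = config['val'] + config['b']  # -> config = {'val': 15, 'b': 30, 'item': 45}
result = config['item']  # -> result = 45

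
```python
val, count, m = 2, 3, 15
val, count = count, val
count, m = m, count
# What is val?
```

Answer: 3

Derivation:
Trace (tracking val):
val, count, m = (2, 3, 15)  # -> val = 2, count = 3, m = 15
val, count = (count, val)  # -> val = 3, count = 2
count, m = (m, count)  # -> count = 15, m = 2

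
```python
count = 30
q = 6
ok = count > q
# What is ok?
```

Trace (tracking ok):
count = 30  # -> count = 30
q = 6  # -> q = 6
ok = count > q  # -> ok = True

Answer: True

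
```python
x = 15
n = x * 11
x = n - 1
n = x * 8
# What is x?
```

Answer: 164

Derivation:
Trace (tracking x):
x = 15  # -> x = 15
n = x * 11  # -> n = 165
x = n - 1  # -> x = 164
n = x * 8  # -> n = 1312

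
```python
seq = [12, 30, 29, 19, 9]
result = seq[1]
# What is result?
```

Answer: 30

Derivation:
Trace (tracking result):
seq = [12, 30, 29, 19, 9]  # -> seq = [12, 30, 29, 19, 9]
result = seq[1]  # -> result = 30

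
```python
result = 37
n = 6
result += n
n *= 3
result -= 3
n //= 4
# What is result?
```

Answer: 40

Derivation:
Trace (tracking result):
result = 37  # -> result = 37
n = 6  # -> n = 6
result += n  # -> result = 43
n *= 3  # -> n = 18
result -= 3  # -> result = 40
n //= 4  # -> n = 4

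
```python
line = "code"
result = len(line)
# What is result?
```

Answer: 4

Derivation:
Trace (tracking result):
line = 'code'  # -> line = 'code'
result = len(line)  # -> result = 4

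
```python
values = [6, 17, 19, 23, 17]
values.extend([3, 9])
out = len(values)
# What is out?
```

Answer: 7

Derivation:
Trace (tracking out):
values = [6, 17, 19, 23, 17]  # -> values = [6, 17, 19, 23, 17]
values.extend([3, 9])  # -> values = [6, 17, 19, 23, 17, 3, 9]
out = len(values)  # -> out = 7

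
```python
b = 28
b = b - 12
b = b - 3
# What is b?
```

Answer: 13

Derivation:
Trace (tracking b):
b = 28  # -> b = 28
b = b - 12  # -> b = 16
b = b - 3  # -> b = 13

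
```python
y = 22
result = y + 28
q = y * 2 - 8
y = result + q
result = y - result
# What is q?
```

Answer: 36

Derivation:
Trace (tracking q):
y = 22  # -> y = 22
result = y + 28  # -> result = 50
q = y * 2 - 8  # -> q = 36
y = result + q  # -> y = 86
result = y - result  # -> result = 36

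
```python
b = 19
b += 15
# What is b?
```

Trace (tracking b):
b = 19  # -> b = 19
b += 15  # -> b = 34

Answer: 34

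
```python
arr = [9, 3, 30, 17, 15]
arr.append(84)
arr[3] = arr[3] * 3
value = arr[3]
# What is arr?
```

Trace (tracking arr):
arr = [9, 3, 30, 17, 15]  # -> arr = [9, 3, 30, 17, 15]
arr.append(84)  # -> arr = [9, 3, 30, 17, 15, 84]
arr[3] = arr[3] * 3  # -> arr = [9, 3, 30, 51, 15, 84]
value = arr[3]  # -> value = 51

Answer: [9, 3, 30, 51, 15, 84]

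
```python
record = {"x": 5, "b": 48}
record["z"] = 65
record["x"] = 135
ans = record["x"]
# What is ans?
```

Trace (tracking ans):
record = {'x': 5, 'b': 48}  # -> record = {'x': 5, 'b': 48}
record['z'] = 65  # -> record = {'x': 5, 'b': 48, 'z': 65}
record['x'] = 135  # -> record = {'x': 135, 'b': 48, 'z': 65}
ans = record['x']  # -> ans = 135

Answer: 135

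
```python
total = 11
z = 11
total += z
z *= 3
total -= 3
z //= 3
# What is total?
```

Answer: 19

Derivation:
Trace (tracking total):
total = 11  # -> total = 11
z = 11  # -> z = 11
total += z  # -> total = 22
z *= 3  # -> z = 33
total -= 3  # -> total = 19
z //= 3  # -> z = 11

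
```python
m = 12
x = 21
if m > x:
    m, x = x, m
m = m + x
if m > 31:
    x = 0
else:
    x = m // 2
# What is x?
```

Answer: 0

Derivation:
Trace (tracking x):
m = 12  # -> m = 12
x = 21  # -> x = 21
if m > x:  # condition is False
m = m + x  # -> m = 33
if m > 31:  # condition is True
    x = 0  # -> x = 0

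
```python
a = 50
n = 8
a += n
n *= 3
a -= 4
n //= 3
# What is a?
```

Answer: 54

Derivation:
Trace (tracking a):
a = 50  # -> a = 50
n = 8  # -> n = 8
a += n  # -> a = 58
n *= 3  # -> n = 24
a -= 4  # -> a = 54
n //= 3  # -> n = 8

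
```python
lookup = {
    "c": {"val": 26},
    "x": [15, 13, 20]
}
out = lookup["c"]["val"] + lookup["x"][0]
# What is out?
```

Answer: 41

Derivation:
Trace (tracking out):
lookup = {'c': {'val': 26}, 'x': [15, 13, 20]}  # -> lookup = {'c': {'val': 26}, 'x': [15, 13, 20]}
out = lookup['c']['val'] + lookup['x'][0]  # -> out = 41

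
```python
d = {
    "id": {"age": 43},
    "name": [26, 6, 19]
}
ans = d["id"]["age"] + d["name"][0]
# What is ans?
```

Trace (tracking ans):
d = {'id': {'age': 43}, 'name': [26, 6, 19]}  # -> d = {'id': {'age': 43}, 'name': [26, 6, 19]}
ans = d['id']['age'] + d['name'][0]  # -> ans = 69

Answer: 69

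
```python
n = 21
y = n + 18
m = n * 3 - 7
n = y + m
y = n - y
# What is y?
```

Trace (tracking y):
n = 21  # -> n = 21
y = n + 18  # -> y = 39
m = n * 3 - 7  # -> m = 56
n = y + m  # -> n = 95
y = n - y  # -> y = 56

Answer: 56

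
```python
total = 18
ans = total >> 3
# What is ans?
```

Answer: 2

Derivation:
Trace (tracking ans):
total = 18  # -> total = 18
ans = total >> 3  # -> ans = 2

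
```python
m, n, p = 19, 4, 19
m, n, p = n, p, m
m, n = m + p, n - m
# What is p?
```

Answer: 19

Derivation:
Trace (tracking p):
m, n, p = (19, 4, 19)  # -> m = 19, n = 4, p = 19
m, n, p = (n, p, m)  # -> m = 4, n = 19, p = 19
m, n = (m + p, n - m)  # -> m = 23, n = 15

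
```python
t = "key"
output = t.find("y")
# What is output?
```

Trace (tracking output):
t = 'key'  # -> t = 'key'
output = t.find('y')  # -> output = 2

Answer: 2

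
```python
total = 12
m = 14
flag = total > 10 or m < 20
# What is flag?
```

Answer: True

Derivation:
Trace (tracking flag):
total = 12  # -> total = 12
m = 14  # -> m = 14
flag = total > 10 or m < 20  # -> flag = True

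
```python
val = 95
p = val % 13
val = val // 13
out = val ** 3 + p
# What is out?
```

Trace (tracking out):
val = 95  # -> val = 95
p = val % 13  # -> p = 4
val = val // 13  # -> val = 7
out = val ** 3 + p  # -> out = 347

Answer: 347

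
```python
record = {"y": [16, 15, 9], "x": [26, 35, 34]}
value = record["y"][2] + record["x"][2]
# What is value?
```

Trace (tracking value):
record = {'y': [16, 15, 9], 'x': [26, 35, 34]}  # -> record = {'y': [16, 15, 9], 'x': [26, 35, 34]}
value = record['y'][2] + record['x'][2]  # -> value = 43

Answer: 43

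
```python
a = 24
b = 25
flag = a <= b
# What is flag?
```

Trace (tracking flag):
a = 24  # -> a = 24
b = 25  # -> b = 25
flag = a <= b  # -> flag = True

Answer: True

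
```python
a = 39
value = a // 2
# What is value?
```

Trace (tracking value):
a = 39  # -> a = 39
value = a // 2  # -> value = 19

Answer: 19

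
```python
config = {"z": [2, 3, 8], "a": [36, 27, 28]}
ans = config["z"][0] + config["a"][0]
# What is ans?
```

Trace (tracking ans):
config = {'z': [2, 3, 8], 'a': [36, 27, 28]}  # -> config = {'z': [2, 3, 8], 'a': [36, 27, 28]}
ans = config['z'][0] + config['a'][0]  # -> ans = 38

Answer: 38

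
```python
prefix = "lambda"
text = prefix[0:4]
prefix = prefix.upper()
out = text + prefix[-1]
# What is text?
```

Answer: 'lamb'

Derivation:
Trace (tracking text):
prefix = 'lambda'  # -> prefix = 'lambda'
text = prefix[0:4]  # -> text = 'lamb'
prefix = prefix.upper()  # -> prefix = 'LAMBDA'
out = text + prefix[-1]  # -> out = 'lambA'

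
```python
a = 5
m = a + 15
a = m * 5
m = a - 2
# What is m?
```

Trace (tracking m):
a = 5  # -> a = 5
m = a + 15  # -> m = 20
a = m * 5  # -> a = 100
m = a - 2  # -> m = 98

Answer: 98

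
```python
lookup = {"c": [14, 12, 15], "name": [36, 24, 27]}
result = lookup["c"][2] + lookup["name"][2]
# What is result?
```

Trace (tracking result):
lookup = {'c': [14, 12, 15], 'name': [36, 24, 27]}  # -> lookup = {'c': [14, 12, 15], 'name': [36, 24, 27]}
result = lookup['c'][2] + lookup['name'][2]  # -> result = 42

Answer: 42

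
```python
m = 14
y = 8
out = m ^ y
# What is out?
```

Answer: 6

Derivation:
Trace (tracking out):
m = 14  # -> m = 14
y = 8  # -> y = 8
out = m ^ y  # -> out = 6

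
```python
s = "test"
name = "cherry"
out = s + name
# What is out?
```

Trace (tracking out):
s = 'test'  # -> s = 'test'
name = 'cherry'  # -> name = 'cherry'
out = s + name  # -> out = 'testcherry'

Answer: 'testcherry'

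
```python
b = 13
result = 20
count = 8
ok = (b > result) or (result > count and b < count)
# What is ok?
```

Answer: False

Derivation:
Trace (tracking ok):
b = 13  # -> b = 13
result = 20  # -> result = 20
count = 8  # -> count = 8
ok = b > result or (result > count and b < count)  # -> ok = False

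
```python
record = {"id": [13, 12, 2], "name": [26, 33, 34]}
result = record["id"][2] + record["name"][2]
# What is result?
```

Answer: 36

Derivation:
Trace (tracking result):
record = {'id': [13, 12, 2], 'name': [26, 33, 34]}  # -> record = {'id': [13, 12, 2], 'name': [26, 33, 34]}
result = record['id'][2] + record['name'][2]  # -> result = 36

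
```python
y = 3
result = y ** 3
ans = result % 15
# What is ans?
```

Trace (tracking ans):
y = 3  # -> y = 3
result = y ** 3  # -> result = 27
ans = result % 15  # -> ans = 12

Answer: 12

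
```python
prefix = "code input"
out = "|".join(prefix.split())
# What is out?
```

Answer: 'code|input'

Derivation:
Trace (tracking out):
prefix = 'code input'  # -> prefix = 'code input'
out = '|'.join(prefix.split())  # -> out = 'code|input'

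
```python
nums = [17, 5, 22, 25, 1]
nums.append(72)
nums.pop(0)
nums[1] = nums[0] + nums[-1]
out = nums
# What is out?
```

Answer: [5, 77, 25, 1, 72]

Derivation:
Trace (tracking out):
nums = [17, 5, 22, 25, 1]  # -> nums = [17, 5, 22, 25, 1]
nums.append(72)  # -> nums = [17, 5, 22, 25, 1, 72]
nums.pop(0)  # -> nums = [5, 22, 25, 1, 72]
nums[1] = nums[0] + nums[-1]  # -> nums = [5, 77, 25, 1, 72]
out = nums  # -> out = [5, 77, 25, 1, 72]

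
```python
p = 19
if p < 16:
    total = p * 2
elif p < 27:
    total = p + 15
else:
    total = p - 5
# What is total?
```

Answer: 34

Derivation:
Trace (tracking total):
p = 19  # -> p = 19
if p < 16:  # condition is False
elif p < 27:  # condition is True
    total = p + 15  # -> total = 34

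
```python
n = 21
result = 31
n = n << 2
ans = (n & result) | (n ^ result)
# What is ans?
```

Trace (tracking ans):
n = 21  # -> n = 21
result = 31  # -> result = 31
n = n << 2  # -> n = 84
ans = n & result | n ^ result  # -> ans = 95

Answer: 95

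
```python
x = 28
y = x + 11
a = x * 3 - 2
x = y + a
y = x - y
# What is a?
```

Trace (tracking a):
x = 28  # -> x = 28
y = x + 11  # -> y = 39
a = x * 3 - 2  # -> a = 82
x = y + a  # -> x = 121
y = x - y  # -> y = 82

Answer: 82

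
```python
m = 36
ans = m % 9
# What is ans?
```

Trace (tracking ans):
m = 36  # -> m = 36
ans = m % 9  # -> ans = 0

Answer: 0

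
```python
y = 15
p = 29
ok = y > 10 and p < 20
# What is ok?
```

Trace (tracking ok):
y = 15  # -> y = 15
p = 29  # -> p = 29
ok = y > 10 and p < 20  # -> ok = False

Answer: False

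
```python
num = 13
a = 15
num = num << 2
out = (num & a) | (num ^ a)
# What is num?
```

Answer: 52

Derivation:
Trace (tracking num):
num = 13  # -> num = 13
a = 15  # -> a = 15
num = num << 2  # -> num = 52
out = num & a | num ^ a  # -> out = 63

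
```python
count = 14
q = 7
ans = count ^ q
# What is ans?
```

Trace (tracking ans):
count = 14  # -> count = 14
q = 7  # -> q = 7
ans = count ^ q  # -> ans = 9

Answer: 9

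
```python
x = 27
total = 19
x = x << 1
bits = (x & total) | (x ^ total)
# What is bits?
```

Answer: 55

Derivation:
Trace (tracking bits):
x = 27  # -> x = 27
total = 19  # -> total = 19
x = x << 1  # -> x = 54
bits = x & total | x ^ total  # -> bits = 55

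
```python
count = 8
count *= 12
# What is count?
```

Answer: 96

Derivation:
Trace (tracking count):
count = 8  # -> count = 8
count *= 12  # -> count = 96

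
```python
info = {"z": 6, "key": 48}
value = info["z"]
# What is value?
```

Trace (tracking value):
info = {'z': 6, 'key': 48}  # -> info = {'z': 6, 'key': 48}
value = info['z']  # -> value = 6

Answer: 6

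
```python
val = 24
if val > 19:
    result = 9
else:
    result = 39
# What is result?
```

Answer: 9

Derivation:
Trace (tracking result):
val = 24  # -> val = 24
if val > 19:  # condition is True
    result = 9  # -> result = 9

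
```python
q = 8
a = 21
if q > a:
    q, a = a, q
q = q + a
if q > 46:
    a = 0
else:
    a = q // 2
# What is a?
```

Answer: 14

Derivation:
Trace (tracking a):
q = 8  # -> q = 8
a = 21  # -> a = 21
if q > a:  # condition is False
q = q + a  # -> q = 29
if q > 46:  # condition is False
else:
    a = q // 2  # -> a = 14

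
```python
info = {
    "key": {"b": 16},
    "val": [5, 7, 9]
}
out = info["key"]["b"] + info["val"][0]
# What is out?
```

Trace (tracking out):
info = {'key': {'b': 16}, 'val': [5, 7, 9]}  # -> info = {'key': {'b': 16}, 'val': [5, 7, 9]}
out = info['key']['b'] + info['val'][0]  # -> out = 21

Answer: 21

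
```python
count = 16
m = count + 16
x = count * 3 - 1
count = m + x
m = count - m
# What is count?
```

Trace (tracking count):
count = 16  # -> count = 16
m = count + 16  # -> m = 32
x = count * 3 - 1  # -> x = 47
count = m + x  # -> count = 79
m = count - m  # -> m = 47

Answer: 79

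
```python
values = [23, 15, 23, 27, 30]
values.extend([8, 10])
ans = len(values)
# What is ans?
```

Trace (tracking ans):
values = [23, 15, 23, 27, 30]  # -> values = [23, 15, 23, 27, 30]
values.extend([8, 10])  # -> values = [23, 15, 23, 27, 30, 8, 10]
ans = len(values)  # -> ans = 7

Answer: 7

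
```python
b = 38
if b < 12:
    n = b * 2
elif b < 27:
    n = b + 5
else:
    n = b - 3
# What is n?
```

Trace (tracking n):
b = 38  # -> b = 38
if b < 12:  # condition is False
elif b < 27:  # condition is False
else:
    n = b - 3  # -> n = 35

Answer: 35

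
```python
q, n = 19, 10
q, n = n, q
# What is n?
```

Answer: 19

Derivation:
Trace (tracking n):
q, n = (19, 10)  # -> q = 19, n = 10
q, n = (n, q)  # -> q = 10, n = 19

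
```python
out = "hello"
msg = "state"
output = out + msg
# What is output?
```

Answer: 'hellostate'

Derivation:
Trace (tracking output):
out = 'hello'  # -> out = 'hello'
msg = 'state'  # -> msg = 'state'
output = out + msg  # -> output = 'hellostate'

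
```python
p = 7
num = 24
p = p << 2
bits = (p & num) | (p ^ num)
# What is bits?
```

Trace (tracking bits):
p = 7  # -> p = 7
num = 24  # -> num = 24
p = p << 2  # -> p = 28
bits = p & num | p ^ num  # -> bits = 28

Answer: 28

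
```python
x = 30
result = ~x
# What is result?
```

Answer: -31

Derivation:
Trace (tracking result):
x = 30  # -> x = 30
result = ~x  # -> result = -31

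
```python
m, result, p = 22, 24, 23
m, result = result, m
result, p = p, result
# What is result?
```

Trace (tracking result):
m, result, p = (22, 24, 23)  # -> m = 22, result = 24, p = 23
m, result = (result, m)  # -> m = 24, result = 22
result, p = (p, result)  # -> result = 23, p = 22

Answer: 23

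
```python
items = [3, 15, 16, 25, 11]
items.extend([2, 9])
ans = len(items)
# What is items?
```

Answer: [3, 15, 16, 25, 11, 2, 9]

Derivation:
Trace (tracking items):
items = [3, 15, 16, 25, 11]  # -> items = [3, 15, 16, 25, 11]
items.extend([2, 9])  # -> items = [3, 15, 16, 25, 11, 2, 9]
ans = len(items)  # -> ans = 7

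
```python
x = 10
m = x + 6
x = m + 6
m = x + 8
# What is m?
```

Trace (tracking m):
x = 10  # -> x = 10
m = x + 6  # -> m = 16
x = m + 6  # -> x = 22
m = x + 8  # -> m = 30

Answer: 30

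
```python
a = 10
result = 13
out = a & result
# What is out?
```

Trace (tracking out):
a = 10  # -> a = 10
result = 13  # -> result = 13
out = a & result  # -> out = 8

Answer: 8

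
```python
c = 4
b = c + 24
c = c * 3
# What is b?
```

Answer: 28

Derivation:
Trace (tracking b):
c = 4  # -> c = 4
b = c + 24  # -> b = 28
c = c * 3  # -> c = 12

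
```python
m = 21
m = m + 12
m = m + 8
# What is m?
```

Answer: 41

Derivation:
Trace (tracking m):
m = 21  # -> m = 21
m = m + 12  # -> m = 33
m = m + 8  # -> m = 41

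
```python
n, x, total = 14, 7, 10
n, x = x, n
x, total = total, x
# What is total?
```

Answer: 14

Derivation:
Trace (tracking total):
n, x, total = (14, 7, 10)  # -> n = 14, x = 7, total = 10
n, x = (x, n)  # -> n = 7, x = 14
x, total = (total, x)  # -> x = 10, total = 14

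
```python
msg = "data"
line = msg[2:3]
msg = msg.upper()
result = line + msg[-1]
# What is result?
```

Answer: 'tA'

Derivation:
Trace (tracking result):
msg = 'data'  # -> msg = 'data'
line = msg[2:3]  # -> line = 't'
msg = msg.upper()  # -> msg = 'DATA'
result = line + msg[-1]  # -> result = 'tA'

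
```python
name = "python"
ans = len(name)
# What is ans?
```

Trace (tracking ans):
name = 'python'  # -> name = 'python'
ans = len(name)  # -> ans = 6

Answer: 6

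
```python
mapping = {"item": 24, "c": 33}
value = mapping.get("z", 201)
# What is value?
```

Answer: 201

Derivation:
Trace (tracking value):
mapping = {'item': 24, 'c': 33}  # -> mapping = {'item': 24, 'c': 33}
value = mapping.get('z', 201)  # -> value = 201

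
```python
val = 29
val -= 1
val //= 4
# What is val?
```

Trace (tracking val):
val = 29  # -> val = 29
val -= 1  # -> val = 28
val //= 4  # -> val = 7

Answer: 7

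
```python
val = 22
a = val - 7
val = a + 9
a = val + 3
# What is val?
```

Trace (tracking val):
val = 22  # -> val = 22
a = val - 7  # -> a = 15
val = a + 9  # -> val = 24
a = val + 3  # -> a = 27

Answer: 24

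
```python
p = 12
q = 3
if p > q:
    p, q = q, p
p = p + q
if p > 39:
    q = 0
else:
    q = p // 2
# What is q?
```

Answer: 7

Derivation:
Trace (tracking q):
p = 12  # -> p = 12
q = 3  # -> q = 3
if p > q:  # condition is True
    p, q = (q, p)  # -> p = 3, q = 12
p = p + q  # -> p = 15
if p > 39:  # condition is False
else:
    q = p // 2  # -> q = 7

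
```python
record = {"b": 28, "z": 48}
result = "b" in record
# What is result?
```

Answer: True

Derivation:
Trace (tracking result):
record = {'b': 28, 'z': 48}  # -> record = {'b': 28, 'z': 48}
result = 'b' in record  # -> result = True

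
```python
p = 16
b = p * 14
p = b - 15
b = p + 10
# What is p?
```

Trace (tracking p):
p = 16  # -> p = 16
b = p * 14  # -> b = 224
p = b - 15  # -> p = 209
b = p + 10  # -> b = 219

Answer: 209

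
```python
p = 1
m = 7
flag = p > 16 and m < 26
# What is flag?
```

Trace (tracking flag):
p = 1  # -> p = 1
m = 7  # -> m = 7
flag = p > 16 and m < 26  # -> flag = False

Answer: False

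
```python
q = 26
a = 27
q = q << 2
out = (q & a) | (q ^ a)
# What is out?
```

Answer: 123

Derivation:
Trace (tracking out):
q = 26  # -> q = 26
a = 27  # -> a = 27
q = q << 2  # -> q = 104
out = q & a | q ^ a  # -> out = 123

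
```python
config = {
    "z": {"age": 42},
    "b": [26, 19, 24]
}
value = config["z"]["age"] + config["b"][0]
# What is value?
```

Trace (tracking value):
config = {'z': {'age': 42}, 'b': [26, 19, 24]}  # -> config = {'z': {'age': 42}, 'b': [26, 19, 24]}
value = config['z']['age'] + config['b'][0]  # -> value = 68

Answer: 68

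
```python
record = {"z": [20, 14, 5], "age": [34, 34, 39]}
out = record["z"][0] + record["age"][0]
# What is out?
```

Trace (tracking out):
record = {'z': [20, 14, 5], 'age': [34, 34, 39]}  # -> record = {'z': [20, 14, 5], 'age': [34, 34, 39]}
out = record['z'][0] + record['age'][0]  # -> out = 54

Answer: 54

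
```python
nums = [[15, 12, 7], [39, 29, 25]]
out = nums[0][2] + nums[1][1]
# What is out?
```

Trace (tracking out):
nums = [[15, 12, 7], [39, 29, 25]]  # -> nums = [[15, 12, 7], [39, 29, 25]]
out = nums[0][2] + nums[1][1]  # -> out = 36

Answer: 36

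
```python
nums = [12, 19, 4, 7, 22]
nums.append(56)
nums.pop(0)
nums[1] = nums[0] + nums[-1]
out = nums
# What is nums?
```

Trace (tracking nums):
nums = [12, 19, 4, 7, 22]  # -> nums = [12, 19, 4, 7, 22]
nums.append(56)  # -> nums = [12, 19, 4, 7, 22, 56]
nums.pop(0)  # -> nums = [19, 4, 7, 22, 56]
nums[1] = nums[0] + nums[-1]  # -> nums = [19, 75, 7, 22, 56]
out = nums  # -> out = [19, 75, 7, 22, 56]

Answer: [19, 75, 7, 22, 56]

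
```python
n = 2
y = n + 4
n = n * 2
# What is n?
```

Answer: 4

Derivation:
Trace (tracking n):
n = 2  # -> n = 2
y = n + 4  # -> y = 6
n = n * 2  # -> n = 4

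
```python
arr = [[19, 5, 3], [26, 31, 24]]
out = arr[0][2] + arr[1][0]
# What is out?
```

Trace (tracking out):
arr = [[19, 5, 3], [26, 31, 24]]  # -> arr = [[19, 5, 3], [26, 31, 24]]
out = arr[0][2] + arr[1][0]  # -> out = 29

Answer: 29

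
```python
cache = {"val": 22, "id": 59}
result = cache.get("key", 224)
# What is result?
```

Answer: 224

Derivation:
Trace (tracking result):
cache = {'val': 22, 'id': 59}  # -> cache = {'val': 22, 'id': 59}
result = cache.get('key', 224)  # -> result = 224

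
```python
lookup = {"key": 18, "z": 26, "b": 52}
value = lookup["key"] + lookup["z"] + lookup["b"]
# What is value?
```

Trace (tracking value):
lookup = {'key': 18, 'z': 26, 'b': 52}  # -> lookup = {'key': 18, 'z': 26, 'b': 52}
value = lookup['key'] + lookup['z'] + lookup['b']  # -> value = 96

Answer: 96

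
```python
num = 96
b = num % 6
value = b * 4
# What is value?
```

Trace (tracking value):
num = 96  # -> num = 96
b = num % 6  # -> b = 0
value = b * 4  # -> value = 0

Answer: 0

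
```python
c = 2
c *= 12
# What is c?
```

Trace (tracking c):
c = 2  # -> c = 2
c *= 12  # -> c = 24

Answer: 24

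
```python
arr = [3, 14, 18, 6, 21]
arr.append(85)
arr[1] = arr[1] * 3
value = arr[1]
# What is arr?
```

Answer: [3, 42, 18, 6, 21, 85]

Derivation:
Trace (tracking arr):
arr = [3, 14, 18, 6, 21]  # -> arr = [3, 14, 18, 6, 21]
arr.append(85)  # -> arr = [3, 14, 18, 6, 21, 85]
arr[1] = arr[1] * 3  # -> arr = [3, 42, 18, 6, 21, 85]
value = arr[1]  # -> value = 42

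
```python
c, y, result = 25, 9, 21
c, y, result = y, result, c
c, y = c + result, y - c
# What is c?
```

Answer: 34

Derivation:
Trace (tracking c):
c, y, result = (25, 9, 21)  # -> c = 25, y = 9, result = 21
c, y, result = (y, result, c)  # -> c = 9, y = 21, result = 25
c, y = (c + result, y - c)  # -> c = 34, y = 12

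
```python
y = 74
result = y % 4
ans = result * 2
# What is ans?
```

Trace (tracking ans):
y = 74  # -> y = 74
result = y % 4  # -> result = 2
ans = result * 2  # -> ans = 4

Answer: 4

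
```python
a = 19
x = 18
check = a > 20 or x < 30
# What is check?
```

Answer: True

Derivation:
Trace (tracking check):
a = 19  # -> a = 19
x = 18  # -> x = 18
check = a > 20 or x < 30  # -> check = True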